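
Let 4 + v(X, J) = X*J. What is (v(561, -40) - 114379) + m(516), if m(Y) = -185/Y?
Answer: -70600853/516 ≈ -1.3682e+5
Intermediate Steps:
v(X, J) = -4 + J*X (v(X, J) = -4 + X*J = -4 + J*X)
(v(561, -40) - 114379) + m(516) = ((-4 - 40*561) - 114379) - 185/516 = ((-4 - 22440) - 114379) - 185*1/516 = (-22444 - 114379) - 185/516 = -136823 - 185/516 = -70600853/516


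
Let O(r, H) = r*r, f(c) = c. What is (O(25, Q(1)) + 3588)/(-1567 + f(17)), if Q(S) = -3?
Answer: -4213/1550 ≈ -2.7181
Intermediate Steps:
O(r, H) = r²
(O(25, Q(1)) + 3588)/(-1567 + f(17)) = (25² + 3588)/(-1567 + 17) = (625 + 3588)/(-1550) = 4213*(-1/1550) = -4213/1550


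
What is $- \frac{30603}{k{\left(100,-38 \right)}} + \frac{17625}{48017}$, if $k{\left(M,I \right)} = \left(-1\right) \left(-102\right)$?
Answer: $- \frac{489222167}{1632578} \approx -299.66$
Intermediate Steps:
$k{\left(M,I \right)} = 102$
$- \frac{30603}{k{\left(100,-38 \right)}} + \frac{17625}{48017} = - \frac{30603}{102} + \frac{17625}{48017} = \left(-30603\right) \frac{1}{102} + 17625 \cdot \frac{1}{48017} = - \frac{10201}{34} + \frac{17625}{48017} = - \frac{489222167}{1632578}$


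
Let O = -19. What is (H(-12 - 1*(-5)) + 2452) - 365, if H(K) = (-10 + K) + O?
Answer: 2051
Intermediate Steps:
H(K) = -29 + K (H(K) = (-10 + K) - 19 = -29 + K)
(H(-12 - 1*(-5)) + 2452) - 365 = ((-29 + (-12 - 1*(-5))) + 2452) - 365 = ((-29 + (-12 + 5)) + 2452) - 365 = ((-29 - 7) + 2452) - 365 = (-36 + 2452) - 365 = 2416 - 365 = 2051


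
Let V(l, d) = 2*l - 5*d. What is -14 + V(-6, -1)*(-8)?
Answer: 42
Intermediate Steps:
V(l, d) = -5*d + 2*l
-14 + V(-6, -1)*(-8) = -14 + (-5*(-1) + 2*(-6))*(-8) = -14 + (5 - 12)*(-8) = -14 - 7*(-8) = -14 + 56 = 42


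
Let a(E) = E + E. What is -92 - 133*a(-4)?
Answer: 972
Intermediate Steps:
a(E) = 2*E
-92 - 133*a(-4) = -92 - 266*(-4) = -92 - 133*(-8) = -92 + 1064 = 972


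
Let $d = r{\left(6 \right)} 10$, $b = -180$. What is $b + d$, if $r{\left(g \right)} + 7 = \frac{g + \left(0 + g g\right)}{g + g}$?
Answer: $-215$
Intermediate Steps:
$r{\left(g \right)} = -7 + \frac{g + g^{2}}{2 g}$ ($r{\left(g \right)} = -7 + \frac{g + \left(0 + g g\right)}{g + g} = -7 + \frac{g + \left(0 + g^{2}\right)}{2 g} = -7 + \left(g + g^{2}\right) \frac{1}{2 g} = -7 + \frac{g + g^{2}}{2 g}$)
$d = -35$ ($d = \left(- \frac{13}{2} + \frac{1}{2} \cdot 6\right) 10 = \left(- \frac{13}{2} + 3\right) 10 = \left(- \frac{7}{2}\right) 10 = -35$)
$b + d = -180 - 35 = -215$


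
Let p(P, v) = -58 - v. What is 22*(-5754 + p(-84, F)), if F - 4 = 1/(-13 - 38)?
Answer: -6525530/51 ≈ -1.2795e+5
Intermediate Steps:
F = 203/51 (F = 4 + 1/(-13 - 38) = 4 + 1/(-51) = 4 - 1/51 = 203/51 ≈ 3.9804)
22*(-5754 + p(-84, F)) = 22*(-5754 + (-58 - 1*203/51)) = 22*(-5754 + (-58 - 203/51)) = 22*(-5754 - 3161/51) = 22*(-296615/51) = -6525530/51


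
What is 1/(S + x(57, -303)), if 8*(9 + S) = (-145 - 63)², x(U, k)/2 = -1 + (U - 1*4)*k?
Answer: -1/26721 ≈ -3.7424e-5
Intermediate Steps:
x(U, k) = -2 + 2*k*(-4 + U) (x(U, k) = 2*(-1 + (U - 1*4)*k) = 2*(-1 + (U - 4)*k) = 2*(-1 + (-4 + U)*k) = 2*(-1 + k*(-4 + U)) = -2 + 2*k*(-4 + U))
S = 5399 (S = -9 + (-145 - 63)²/8 = -9 + (⅛)*(-208)² = -9 + (⅛)*43264 = -9 + 5408 = 5399)
1/(S + x(57, -303)) = 1/(5399 + (-2 - 8*(-303) + 2*57*(-303))) = 1/(5399 + (-2 + 2424 - 34542)) = 1/(5399 - 32120) = 1/(-26721) = -1/26721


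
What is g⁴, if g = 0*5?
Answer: 0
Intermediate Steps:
g = 0
g⁴ = 0⁴ = 0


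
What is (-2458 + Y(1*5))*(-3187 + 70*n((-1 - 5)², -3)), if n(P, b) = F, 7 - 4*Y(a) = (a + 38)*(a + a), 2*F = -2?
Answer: 33400535/4 ≈ 8.3501e+6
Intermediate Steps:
F = -1 (F = (½)*(-2) = -1)
Y(a) = 7/4 - a*(38 + a)/2 (Y(a) = 7/4 - (a + 38)*(a + a)/4 = 7/4 - (38 + a)*2*a/4 = 7/4 - a*(38 + a)/2)
n(P, b) = -1
(-2458 + Y(1*5))*(-3187 + 70*n((-1 - 5)², -3)) = (-2458 + (7/4 - 19*5 - (1*5)²/2))*(-3187 + 70*(-1)) = (-2458 + (7/4 - 19*5 - ½*5²))*(-3187 - 70) = (-2458 + (7/4 - 95 - ½*25))*(-3257) = (-2458 + (7/4 - 95 - 25/2))*(-3257) = (-2458 - 423/4)*(-3257) = -10255/4*(-3257) = 33400535/4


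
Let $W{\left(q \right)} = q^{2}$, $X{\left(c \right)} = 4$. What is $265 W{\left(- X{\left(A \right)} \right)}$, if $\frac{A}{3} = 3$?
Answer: $4240$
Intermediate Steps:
$A = 9$ ($A = 3 \cdot 3 = 9$)
$265 W{\left(- X{\left(A \right)} \right)} = 265 \left(\left(-1\right) 4\right)^{2} = 265 \left(-4\right)^{2} = 265 \cdot 16 = 4240$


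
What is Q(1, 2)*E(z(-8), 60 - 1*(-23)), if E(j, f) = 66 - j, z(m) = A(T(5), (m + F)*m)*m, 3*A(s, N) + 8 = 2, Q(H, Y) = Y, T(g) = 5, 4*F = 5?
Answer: 100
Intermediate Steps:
F = 5/4 (F = (¼)*5 = 5/4 ≈ 1.2500)
A(s, N) = -2 (A(s, N) = -8/3 + (⅓)*2 = -8/3 + ⅔ = -2)
z(m) = -2*m
Q(1, 2)*E(z(-8), 60 - 1*(-23)) = 2*(66 - (-2)*(-8)) = 2*(66 - 1*16) = 2*(66 - 16) = 2*50 = 100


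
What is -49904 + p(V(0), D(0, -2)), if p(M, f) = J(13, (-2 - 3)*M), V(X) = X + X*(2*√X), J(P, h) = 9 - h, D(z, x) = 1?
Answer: -49895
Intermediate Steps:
V(X) = X + 2*X^(3/2)
p(M, f) = 9 + 5*M (p(M, f) = 9 - (-2 - 3)*M = 9 - (-5)*M = 9 + 5*M)
-49904 + p(V(0), D(0, -2)) = -49904 + (9 + 5*(0 + 2*0^(3/2))) = -49904 + (9 + 5*(0 + 2*0)) = -49904 + (9 + 5*(0 + 0)) = -49904 + (9 + 5*0) = -49904 + (9 + 0) = -49904 + 9 = -49895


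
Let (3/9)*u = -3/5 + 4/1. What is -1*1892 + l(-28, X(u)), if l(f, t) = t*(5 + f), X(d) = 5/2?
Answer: -3899/2 ≈ -1949.5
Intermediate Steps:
u = 51/5 (u = 3*(-3/5 + 4/1) = 3*(-3*⅕ + 4*1) = 3*(-⅗ + 4) = 3*(17/5) = 51/5 ≈ 10.200)
X(d) = 5/2 (X(d) = 5*(½) = 5/2)
-1*1892 + l(-28, X(u)) = -1*1892 + 5*(5 - 28)/2 = -1892 + (5/2)*(-23) = -1892 - 115/2 = -3899/2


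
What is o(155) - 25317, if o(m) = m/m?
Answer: -25316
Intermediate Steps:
o(m) = 1
o(155) - 25317 = 1 - 25317 = -25316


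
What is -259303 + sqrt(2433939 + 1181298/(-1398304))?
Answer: -259303 + sqrt(74358867182565063)/174788 ≈ -2.5774e+5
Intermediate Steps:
-259303 + sqrt(2433939 + 1181298/(-1398304)) = -259303 + sqrt(2433939 + 1181298*(-1/1398304)) = -259303 + sqrt(2433939 - 590649/699152) = -259303 + sqrt(1701692729079/699152) = -259303 + sqrt(74358867182565063)/174788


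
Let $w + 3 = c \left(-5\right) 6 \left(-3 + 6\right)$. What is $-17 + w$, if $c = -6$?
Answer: $520$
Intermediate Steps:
$w = 537$ ($w = -3 + \left(-6\right) \left(-5\right) 6 \left(-3 + 6\right) = -3 + 30 \cdot 6 \cdot 3 = -3 + 30 \cdot 18 = -3 + 540 = 537$)
$-17 + w = -17 + 537 = 520$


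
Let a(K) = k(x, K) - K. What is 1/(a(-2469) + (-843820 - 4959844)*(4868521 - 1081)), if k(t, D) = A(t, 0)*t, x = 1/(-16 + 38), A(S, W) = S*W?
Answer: -1/28248986297691 ≈ -3.5400e-14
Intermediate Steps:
x = 1/22 ≈ 0.045455
k(t, D) = 0 (k(t, D) = (t*0)*t = 0*t = 0)
a(K) = -K (a(K) = 0 - K = -K)
1/(a(-2469) + (-843820 - 4959844)*(4868521 - 1081)) = 1/(-1*(-2469) + (-843820 - 4959844)*(4868521 - 1081)) = 1/(2469 - 5803664*4867440) = 1/(2469 - 28248986300160) = 1/(-28248986297691) = -1/28248986297691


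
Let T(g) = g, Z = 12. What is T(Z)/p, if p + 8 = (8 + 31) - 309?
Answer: -6/139 ≈ -0.043165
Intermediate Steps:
p = -278 (p = -8 + ((8 + 31) - 309) = -8 + (39 - 309) = -8 - 270 = -278)
T(Z)/p = 12/(-278) = 12*(-1/278) = -6/139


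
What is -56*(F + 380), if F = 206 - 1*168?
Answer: -23408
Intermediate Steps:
F = 38 (F = 206 - 168 = 38)
-56*(F + 380) = -56*(38 + 380) = -56*418 = -23408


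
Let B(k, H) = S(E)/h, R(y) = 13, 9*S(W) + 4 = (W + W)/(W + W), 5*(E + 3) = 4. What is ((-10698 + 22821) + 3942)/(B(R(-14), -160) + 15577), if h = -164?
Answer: 1580796/1532777 ≈ 1.0313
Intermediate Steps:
E = -11/5 (E = -3 + (1/5)*4 = -3 + 4/5 = -11/5 ≈ -2.2000)
S(W) = -1/3 (S(W) = -4/9 + ((W + W)/(W + W))/9 = -4/9 + ((2*W)/((2*W)))/9 = -4/9 + ((2*W)*(1/(2*W)))/9 = -4/9 + (1/9)*1 = -4/9 + 1/9 = -1/3)
B(k, H) = 1/492 (B(k, H) = -1/3/(-164) = -1/3*(-1/164) = 1/492)
((-10698 + 22821) + 3942)/(B(R(-14), -160) + 15577) = ((-10698 + 22821) + 3942)/(1/492 + 15577) = (12123 + 3942)/(7663885/492) = 16065*(492/7663885) = 1580796/1532777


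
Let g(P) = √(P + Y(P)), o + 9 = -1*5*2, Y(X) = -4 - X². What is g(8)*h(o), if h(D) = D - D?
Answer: 0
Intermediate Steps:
o = -19 (o = -9 - 1*5*2 = -9 - 5*2 = -9 - 10 = -19)
g(P) = √(-4 + P - P²) (g(P) = √(P + (-4 - P²)) = √(-4 + P - P²))
h(D) = 0
g(8)*h(o) = √(-4 + 8 - 1*8²)*0 = √(-4 + 8 - 1*64)*0 = √(-4 + 8 - 64)*0 = √(-60)*0 = (2*I*√15)*0 = 0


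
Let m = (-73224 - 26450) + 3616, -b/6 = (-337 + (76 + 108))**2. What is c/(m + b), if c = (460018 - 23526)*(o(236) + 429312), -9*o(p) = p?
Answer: -105401141839/133038 ≈ -7.9226e+5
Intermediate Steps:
o(p) = -p/9
c = 1686418269424/9 (c = (460018 - 23526)*(-1/9*236 + 429312) = 436492*(-236/9 + 429312) = 436492*(3863572/9) = 1686418269424/9 ≈ 1.8738e+11)
b = -140454 (b = -6*(-337 + (76 + 108))**2 = -6*(-337 + 184)**2 = -6*(-153)**2 = -6*23409 = -140454)
m = -96058 (m = -99674 + 3616 = -96058)
c/(m + b) = 1686418269424/(9*(-96058 - 140454)) = (1686418269424/9)/(-236512) = (1686418269424/9)*(-1/236512) = -105401141839/133038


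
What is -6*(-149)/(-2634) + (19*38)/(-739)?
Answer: -427069/324421 ≈ -1.3164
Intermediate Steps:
-6*(-149)/(-2634) + (19*38)/(-739) = 894*(-1/2634) + 722*(-1/739) = -149/439 - 722/739 = -427069/324421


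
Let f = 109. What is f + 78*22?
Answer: 1825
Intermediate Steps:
f + 78*22 = 109 + 78*22 = 109 + 1716 = 1825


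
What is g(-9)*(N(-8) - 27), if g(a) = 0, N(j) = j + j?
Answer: 0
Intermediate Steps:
N(j) = 2*j
g(-9)*(N(-8) - 27) = 0*(2*(-8) - 27) = 0*(-16 - 27) = 0*(-43) = 0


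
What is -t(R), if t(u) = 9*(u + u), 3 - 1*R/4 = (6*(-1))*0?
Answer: -216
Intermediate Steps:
R = 12 (R = 12 - 4*6*(-1)*0 = 12 - (-24)*0 = 12 - 4*0 = 12 + 0 = 12)
t(u) = 18*u (t(u) = 9*(2*u) = 18*u)
-t(R) = -18*12 = -1*216 = -216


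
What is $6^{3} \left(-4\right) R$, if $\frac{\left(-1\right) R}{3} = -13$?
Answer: $-33696$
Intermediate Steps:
$R = 39$ ($R = \left(-3\right) \left(-13\right) = 39$)
$6^{3} \left(-4\right) R = 6^{3} \left(-4\right) 39 = 216 \left(-4\right) 39 = \left(-864\right) 39 = -33696$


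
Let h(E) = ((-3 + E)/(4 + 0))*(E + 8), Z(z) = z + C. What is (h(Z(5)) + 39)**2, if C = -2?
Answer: 1521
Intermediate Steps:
Z(z) = -2 + z (Z(z) = z - 2 = -2 + z)
h(E) = (8 + E)*(-3/4 + E/4) (h(E) = ((-3 + E)/4)*(8 + E) = ((-3 + E)*(1/4))*(8 + E) = (-3/4 + E/4)*(8 + E) = (8 + E)*(-3/4 + E/4))
(h(Z(5)) + 39)**2 = ((-6 + (-2 + 5)**2/4 + 5*(-2 + 5)/4) + 39)**2 = ((-6 + (1/4)*3**2 + (5/4)*3) + 39)**2 = ((-6 + (1/4)*9 + 15/4) + 39)**2 = ((-6 + 9/4 + 15/4) + 39)**2 = (0 + 39)**2 = 39**2 = 1521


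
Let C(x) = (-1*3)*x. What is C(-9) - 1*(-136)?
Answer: 163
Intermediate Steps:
C(x) = -3*x
C(-9) - 1*(-136) = -3*(-9) - 1*(-136) = 27 + 136 = 163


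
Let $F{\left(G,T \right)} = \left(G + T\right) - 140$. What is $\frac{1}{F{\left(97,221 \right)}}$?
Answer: $\frac{1}{178} \approx 0.005618$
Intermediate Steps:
$F{\left(G,T \right)} = -140 + G + T$
$\frac{1}{F{\left(97,221 \right)}} = \frac{1}{-140 + 97 + 221} = \frac{1}{178}$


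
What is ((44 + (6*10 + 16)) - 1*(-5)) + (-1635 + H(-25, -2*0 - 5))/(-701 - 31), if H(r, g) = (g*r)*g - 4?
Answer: 23441/183 ≈ 128.09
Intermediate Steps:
H(r, g) = -4 + r*g² (H(r, g) = r*g² - 4 = -4 + r*g²)
((44 + (6*10 + 16)) - 1*(-5)) + (-1635 + H(-25, -2*0 - 5))/(-701 - 31) = ((44 + (6*10 + 16)) - 1*(-5)) + (-1635 + (-4 - 25*(-2*0 - 5)²))/(-701 - 31) = ((44 + (60 + 16)) + 5) + (-1635 + (-4 - 25*(0 - 5)²))/(-732) = ((44 + 76) + 5) + (-1635 + (-4 - 25*(-5)²))*(-1/732) = (120 + 5) + (-1635 + (-4 - 25*25))*(-1/732) = 125 + (-1635 + (-4 - 625))*(-1/732) = 125 + (-1635 - 629)*(-1/732) = 125 - 2264*(-1/732) = 125 + 566/183 = 23441/183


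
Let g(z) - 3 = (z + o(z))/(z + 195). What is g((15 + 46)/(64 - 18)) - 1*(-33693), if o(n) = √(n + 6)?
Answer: 304308637/9031 + √15502/9031 ≈ 33696.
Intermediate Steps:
o(n) = √(6 + n)
g(z) = 3 + (z + √(6 + z))/(195 + z) (g(z) = 3 + (z + √(6 + z))/(z + 195) = 3 + (z + √(6 + z))/(195 + z))
g((15 + 46)/(64 - 18)) - 1*(-33693) = (585 + √(6 + (15 + 46)/(64 - 18)) + 4*((15 + 46)/(64 - 18)))/(195 + (15 + 46)/(64 - 18)) - 1*(-33693) = (585 + √(6 + 61/46) + 4*(61/46))/(195 + 61/46) + 33693 = (585 + √(337/46) + 122/23)/(9031/46) + 33693 = 46*(585 + √15502/46 + 122/23)/9031 + 33693 = 46*(13577/23 + √15502/46)/9031 + 33693 = (27154/9031 + √15502/9031) + 33693 = 304308637/9031 + √15502/9031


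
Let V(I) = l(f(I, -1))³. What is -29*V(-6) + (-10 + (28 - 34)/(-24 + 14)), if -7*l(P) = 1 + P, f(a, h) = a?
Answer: -34246/1715 ≈ -19.969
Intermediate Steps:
l(P) = -⅐ - P/7 (l(P) = -(1 + P)/7 = -⅐ - P/7)
V(I) = (-⅐ - I/7)³
-29*V(-6) + (-10 + (28 - 34)/(-24 + 14)) = -(-29)*(1 - 6)³/343 + (-10 + (28 - 34)/(-24 + 14)) = -(-29)*(-5)³/343 + (-10 - 6/(-10)) = -(-29)*(-125)/343 + (-10 - 6*(-⅒)) = -29*125/343 + (-10 + ⅗) = -3625/343 - 47/5 = -34246/1715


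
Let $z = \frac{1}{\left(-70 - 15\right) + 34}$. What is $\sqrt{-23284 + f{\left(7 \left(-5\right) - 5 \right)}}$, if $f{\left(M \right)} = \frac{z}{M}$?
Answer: $\frac{i \sqrt{24224673090}}{1020} \approx 152.59 i$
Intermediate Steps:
$z = - \frac{1}{51}$ ($z = \frac{1}{\left(-70 - 15\right) + 34} = \frac{1}{-85 + 34} = \frac{1}{-51} = - \frac{1}{51} \approx -0.019608$)
$f{\left(M \right)} = - \frac{1}{51 M}$
$\sqrt{-23284 + f{\left(7 \left(-5\right) - 5 \right)}} = \sqrt{-23284 - \frac{1}{51 \left(7 \left(-5\right) - 5\right)}} = \sqrt{-23284 - \frac{1}{51 \left(-35 - 5\right)}} = \sqrt{-23284 - \frac{1}{51 \left(-40\right)}} = \sqrt{-23284 - - \frac{1}{2040}} = \sqrt{-23284 + \frac{1}{2040}} = \sqrt{- \frac{47499359}{2040}} = \frac{i \sqrt{24224673090}}{1020}$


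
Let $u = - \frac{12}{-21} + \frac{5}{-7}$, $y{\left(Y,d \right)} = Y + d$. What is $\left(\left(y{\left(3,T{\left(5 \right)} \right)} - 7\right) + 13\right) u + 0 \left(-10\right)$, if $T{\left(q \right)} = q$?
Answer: $-2$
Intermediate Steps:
$u = - \frac{1}{7}$ ($u = \left(-12\right) \left(- \frac{1}{21}\right) + 5 \left(- \frac{1}{7}\right) = \frac{4}{7} - \frac{5}{7} = - \frac{1}{7} \approx -0.14286$)
$\left(\left(y{\left(3,T{\left(5 \right)} \right)} - 7\right) + 13\right) u + 0 \left(-10\right) = \left(\left(\left(3 + 5\right) - 7\right) + 13\right) \left(- \frac{1}{7}\right) + 0 \left(-10\right) = \left(\left(8 - 7\right) + 13\right) \left(- \frac{1}{7}\right) + 0 = \left(1 + 13\right) \left(- \frac{1}{7}\right) + 0 = 14 \left(- \frac{1}{7}\right) + 0 = -2 + 0 = -2$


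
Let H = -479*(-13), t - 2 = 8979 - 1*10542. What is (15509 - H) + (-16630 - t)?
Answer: -5787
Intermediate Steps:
t = -1561 (t = 2 + (8979 - 1*10542) = 2 + (8979 - 10542) = 2 - 1563 = -1561)
H = 6227
(15509 - H) + (-16630 - t) = (15509 - 1*6227) + (-16630 - 1*(-1561)) = (15509 - 6227) + (-16630 + 1561) = 9282 - 15069 = -5787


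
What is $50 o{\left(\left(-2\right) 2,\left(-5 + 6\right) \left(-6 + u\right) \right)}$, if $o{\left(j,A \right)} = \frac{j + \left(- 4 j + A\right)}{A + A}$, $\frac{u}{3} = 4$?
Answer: $75$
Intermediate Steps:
$u = 12$ ($u = 3 \cdot 4 = 12$)
$o{\left(j,A \right)} = \frac{A - 3 j}{2 A}$ ($o{\left(j,A \right)} = \frac{j + \left(A - 4 j\right)}{2 A} = \left(A - 3 j\right) \frac{1}{2 A} = \frac{A - 3 j}{2 A}$)
$50 o{\left(\left(-2\right) 2,\left(-5 + 6\right) \left(-6 + u\right) \right)} = 50 \frac{\left(-5 + 6\right) \left(-6 + 12\right) - 3 \left(\left(-2\right) 2\right)}{2 \left(-5 + 6\right) \left(-6 + 12\right)} = 50 \frac{1 \cdot 6 - -12}{2 \cdot 1 \cdot 6} = 50 \frac{6 + 12}{2 \cdot 6} = 50 \cdot \frac{1}{2} \cdot \frac{1}{6} \cdot 18 = 50 \cdot \frac{3}{2} = 75$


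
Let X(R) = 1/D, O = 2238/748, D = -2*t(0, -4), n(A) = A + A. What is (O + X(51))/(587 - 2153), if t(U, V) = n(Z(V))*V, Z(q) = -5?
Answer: -1537/807840 ≈ -0.0019026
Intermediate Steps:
n(A) = 2*A
t(U, V) = -10*V (t(U, V) = (2*(-5))*V = -10*V)
D = -80 (D = -(-20)*(-4) = -2*40 = -80)
O = 1119/374 (O = 2238*(1/748) = 1119/374 ≈ 2.9920)
X(R) = -1/80 (X(R) = 1/(-80) = -1/80)
(O + X(51))/(587 - 2153) = (1119/374 - 1/80)/(587 - 2153) = (44573/14960)/(-1566) = (44573/14960)*(-1/1566) = -1537/807840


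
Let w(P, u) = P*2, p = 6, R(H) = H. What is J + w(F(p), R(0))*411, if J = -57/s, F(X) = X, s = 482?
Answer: 2377167/482 ≈ 4931.9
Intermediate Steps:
w(P, u) = 2*P
J = -57/482 ≈ -0.11826
J + w(F(p), R(0))*411 = -57/482 + (2*6)*411 = -57/482 + 12*411 = -57/482 + 4932 = 2377167/482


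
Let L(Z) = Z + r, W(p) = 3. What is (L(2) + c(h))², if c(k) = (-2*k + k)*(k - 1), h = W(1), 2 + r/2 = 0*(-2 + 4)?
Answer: 64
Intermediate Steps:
r = -4 (r = -4 + 2*(0*(-2 + 4)) = -4 + 2*(0*2) = -4 + 2*0 = -4 + 0 = -4)
L(Z) = -4 + Z (L(Z) = Z - 4 = -4 + Z)
h = 3
c(k) = -k*(-1 + k) (c(k) = (-k)*(-1 + k) = -k*(-1 + k))
(L(2) + c(h))² = ((-4 + 2) + 3*(1 - 1*3))² = (-2 + 3*(1 - 3))² = (-2 + 3*(-2))² = (-2 - 6)² = (-8)² = 64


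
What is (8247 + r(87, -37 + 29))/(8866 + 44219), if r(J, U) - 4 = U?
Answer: 8243/53085 ≈ 0.15528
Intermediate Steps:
r(J, U) = 4 + U
(8247 + r(87, -37 + 29))/(8866 + 44219) = (8247 + (4 + (-37 + 29)))/(8866 + 44219) = (8247 + (4 - 8))/53085 = (8247 - 4)*(1/53085) = 8243*(1/53085) = 8243/53085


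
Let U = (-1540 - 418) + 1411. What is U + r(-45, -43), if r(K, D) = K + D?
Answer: -635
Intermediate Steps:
r(K, D) = D + K
U = -547 (U = -1958 + 1411 = -547)
U + r(-45, -43) = -547 + (-43 - 45) = -547 - 88 = -635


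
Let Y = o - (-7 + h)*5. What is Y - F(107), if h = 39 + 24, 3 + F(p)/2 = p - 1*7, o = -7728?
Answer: -8202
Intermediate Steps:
F(p) = -20 + 2*p (F(p) = -6 + 2*(p - 1*7) = -6 + 2*(p - 7) = -6 + 2*(-7 + p) = -6 + (-14 + 2*p) = -20 + 2*p)
h = 63
Y = -8008 (Y = -7728 - (-7 + 63)*5 = -7728 - 56*5 = -7728 - 1*280 = -7728 - 280 = -8008)
Y - F(107) = -8008 - (-20 + 2*107) = -8008 - (-20 + 214) = -8008 - 1*194 = -8008 - 194 = -8202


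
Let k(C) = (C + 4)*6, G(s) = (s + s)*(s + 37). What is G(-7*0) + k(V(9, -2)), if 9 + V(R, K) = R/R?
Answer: -24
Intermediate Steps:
V(R, K) = -8 (V(R, K) = -9 + R/R = -9 + 1 = -8)
G(s) = 2*s*(37 + s) (G(s) = (2*s)*(37 + s) = 2*s*(37 + s))
k(C) = 24 + 6*C (k(C) = (4 + C)*6 = 24 + 6*C)
G(-7*0) + k(V(9, -2)) = 2*(-7*0)*(37 - 7*0) + (24 + 6*(-8)) = 2*0*(37 + 0) + (24 - 48) = 2*0*37 - 24 = 0 - 24 = -24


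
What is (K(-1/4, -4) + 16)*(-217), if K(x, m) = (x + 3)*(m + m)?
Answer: 1302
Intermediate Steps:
K(x, m) = 2*m*(3 + x) (K(x, m) = (3 + x)*(2*m) = 2*m*(3 + x))
(K(-1/4, -4) + 16)*(-217) = (2*(-4)*(3 - 1/4) + 16)*(-217) = (2*(-4)*(3 - 1*¼) + 16)*(-217) = (2*(-4)*(3 - ¼) + 16)*(-217) = (2*(-4)*(11/4) + 16)*(-217) = (-22 + 16)*(-217) = -6*(-217) = 1302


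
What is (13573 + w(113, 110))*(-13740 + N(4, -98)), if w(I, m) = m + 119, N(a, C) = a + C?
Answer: -190936868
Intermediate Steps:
N(a, C) = C + a
w(I, m) = 119 + m
(13573 + w(113, 110))*(-13740 + N(4, -98)) = (13573 + (119 + 110))*(-13740 + (-98 + 4)) = (13573 + 229)*(-13740 - 94) = 13802*(-13834) = -190936868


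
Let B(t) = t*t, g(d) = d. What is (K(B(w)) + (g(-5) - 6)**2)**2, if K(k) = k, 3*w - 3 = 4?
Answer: 1295044/81 ≈ 15988.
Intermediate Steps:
w = 7/3 (w = 1 + (1/3)*4 = 1 + 4/3 = 7/3 ≈ 2.3333)
B(t) = t**2
(K(B(w)) + (g(-5) - 6)**2)**2 = ((7/3)**2 + (-5 - 6)**2)**2 = (49/9 + (-11)**2)**2 = (49/9 + 121)**2 = (1138/9)**2 = 1295044/81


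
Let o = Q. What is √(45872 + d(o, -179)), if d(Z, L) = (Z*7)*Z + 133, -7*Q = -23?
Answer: 2*√564487/7 ≈ 214.66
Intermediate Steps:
Q = 23/7 (Q = -⅐*(-23) = 23/7 ≈ 3.2857)
o = 23/7 ≈ 3.2857
d(Z, L) = 133 + 7*Z² (d(Z, L) = (7*Z)*Z + 133 = 7*Z² + 133 = 133 + 7*Z²)
√(45872 + d(o, -179)) = √(45872 + (133 + 7*(23/7)²)) = √(45872 + (133 + 7*(529/49))) = √(45872 + (133 + 529/7)) = √(45872 + 1460/7) = √(322564/7) = 2*√564487/7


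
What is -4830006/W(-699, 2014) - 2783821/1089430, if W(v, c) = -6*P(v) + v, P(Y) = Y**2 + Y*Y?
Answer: -3687375049117/2129440186910 ≈ -1.7316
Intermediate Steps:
P(Y) = 2*Y**2 (P(Y) = Y**2 + Y**2 = 2*Y**2)
W(v, c) = v - 12*v**2 (W(v, c) = -12*v**2 + v = v - 12*v**2)
-4830006/W(-699, 2014) - 2783821/1089430 = -4830006*(-1/(699*(1 - 12*(-699)))) - 2783821/1089430 = -4830006*(-1/(699*(1 + 8388))) - 2783821*1/1089430 = -4830006/((-699*8389)) - 2783821/1089430 = -4830006/(-5863911) - 2783821/1089430 = -4830006*(-1/5863911) - 2783821/1089430 = 1610002/1954637 - 2783821/1089430 = -3687375049117/2129440186910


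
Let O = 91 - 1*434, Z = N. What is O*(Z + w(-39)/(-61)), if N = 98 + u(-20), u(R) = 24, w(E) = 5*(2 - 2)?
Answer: -41846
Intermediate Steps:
w(E) = 0 (w(E) = 5*0 = 0)
N = 122 (N = 98 + 24 = 122)
Z = 122
O = -343 (O = 91 - 434 = -343)
O*(Z + w(-39)/(-61)) = -343*(122 + 0/(-61)) = -343*(122 + 0*(-1/61)) = -343*(122 + 0) = -343*122 = -41846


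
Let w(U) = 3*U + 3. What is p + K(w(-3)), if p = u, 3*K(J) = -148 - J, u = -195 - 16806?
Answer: -51145/3 ≈ -17048.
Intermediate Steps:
w(U) = 3 + 3*U
u = -17001
K(J) = -148/3 - J/3 (K(J) = (-148 - J)/3 = -148/3 - J/3)
p = -17001
p + K(w(-3)) = -17001 + (-148/3 - (3 + 3*(-3))/3) = -17001 + (-148/3 - (3 - 9)/3) = -17001 + (-148/3 - ⅓*(-6)) = -17001 + (-148/3 + 2) = -17001 - 142/3 = -51145/3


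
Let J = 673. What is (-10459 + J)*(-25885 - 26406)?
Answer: 511719726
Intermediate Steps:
(-10459 + J)*(-25885 - 26406) = (-10459 + 673)*(-25885 - 26406) = -9786*(-52291) = 511719726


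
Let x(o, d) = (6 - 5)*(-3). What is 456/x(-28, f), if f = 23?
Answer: -152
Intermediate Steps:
x(o, d) = -3 (x(o, d) = 1*(-3) = -3)
456/x(-28, f) = 456/(-3) = 456*(-⅓) = -152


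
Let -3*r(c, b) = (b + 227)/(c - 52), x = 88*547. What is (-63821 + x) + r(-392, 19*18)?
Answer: -20891851/1332 ≈ -15685.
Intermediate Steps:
x = 48136
r(c, b) = -(227 + b)/(3*(-52 + c)) (r(c, b) = -(b + 227)/(3*(c - 52)) = -(227 + b)/(3*(-52 + c)))
(-63821 + x) + r(-392, 19*18) = (-63821 + 48136) + (-227 - 19*18)/(3*(-52 - 392)) = -15685 + (1/3)*(-227 - 1*342)/(-444) = -15685 + (1/3)*(-1/444)*(-227 - 342) = -15685 + (1/3)*(-1/444)*(-569) = -15685 + 569/1332 = -20891851/1332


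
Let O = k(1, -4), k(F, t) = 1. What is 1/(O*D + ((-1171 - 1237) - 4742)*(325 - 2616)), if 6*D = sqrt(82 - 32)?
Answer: 11794068/193194499984199 - 3*sqrt(2)/965972499920995 ≈ 6.1048e-8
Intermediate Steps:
O = 1
D = 5*sqrt(2)/6 (D = sqrt(82 - 32)/6 = sqrt(50)/6 = (5*sqrt(2))/6 = 5*sqrt(2)/6 ≈ 1.1785)
1/(O*D + ((-1171 - 1237) - 4742)*(325 - 2616)) = 1/(1*(5*sqrt(2)/6) + ((-1171 - 1237) - 4742)*(325 - 2616)) = 1/(5*sqrt(2)/6 + (-2408 - 4742)*(-2291)) = 1/(5*sqrt(2)/6 - 7150*(-2291)) = 1/(5*sqrt(2)/6 + 16380650) = 1/(16380650 + 5*sqrt(2)/6)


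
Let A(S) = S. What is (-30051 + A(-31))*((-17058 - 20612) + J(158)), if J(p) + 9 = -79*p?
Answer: 1508943202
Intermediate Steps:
J(p) = -9 - 79*p
(-30051 + A(-31))*((-17058 - 20612) + J(158)) = (-30051 - 31)*((-17058 - 20612) + (-9 - 79*158)) = -30082*(-37670 + (-9 - 12482)) = -30082*(-37670 - 12491) = -30082*(-50161) = 1508943202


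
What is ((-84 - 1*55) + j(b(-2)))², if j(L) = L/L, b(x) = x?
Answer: 19044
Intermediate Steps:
j(L) = 1
((-84 - 1*55) + j(b(-2)))² = ((-84 - 1*55) + 1)² = ((-84 - 55) + 1)² = (-139 + 1)² = (-138)² = 19044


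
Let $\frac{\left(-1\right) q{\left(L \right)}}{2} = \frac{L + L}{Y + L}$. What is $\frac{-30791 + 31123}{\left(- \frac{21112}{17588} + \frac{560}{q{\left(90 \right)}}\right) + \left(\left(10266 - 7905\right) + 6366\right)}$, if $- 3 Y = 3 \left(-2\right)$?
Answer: $\frac{13138236}{339642733} \approx 0.038683$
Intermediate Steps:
$Y = 2$ ($Y = - \frac{3 \left(-2\right)}{3} = \left(- \frac{1}{3}\right) \left(-6\right) = 2$)
$q{\left(L \right)} = - \frac{4 L}{2 + L}$ ($q{\left(L \right)} = - 2 \frac{L + L}{2 + L} = - 2 \frac{2 L}{2 + L} = - \frac{4 L}{2 + L}$)
$\frac{-30791 + 31123}{\left(- \frac{21112}{17588} + \frac{560}{q{\left(90 \right)}}\right) + \left(\left(10266 - 7905\right) + 6366\right)} = \frac{-30791 + 31123}{\left(- \frac{21112}{17588} + \frac{560}{\left(-4\right) 90 \frac{1}{2 + 90}}\right) + \left(\left(10266 - 7905\right) + 6366\right)} = \frac{332}{\left(\left(-21112\right) \frac{1}{17588} + \frac{560}{\left(-4\right) 90 \cdot \frac{1}{92}}\right) + \left(2361 + 6366\right)} = \frac{332}{\left(- \frac{5278}{4397} + \frac{560}{\left(-4\right) 90 \cdot \frac{1}{92}}\right) + 8727} = \frac{332}{\left(- \frac{5278}{4397} + \frac{560}{- \frac{90}{23}}\right) + 8727} = \frac{332}{\left(- \frac{5278}{4397} + 560 \left(- \frac{23}{90}\right)\right) + 8727} = \frac{332}{\left(- \frac{5278}{4397} - \frac{1288}{9}\right) + 8727} = \frac{332}{- \frac{5710838}{39573} + 8727} = \frac{332}{\frac{339642733}{39573}} = 332 \cdot \frac{39573}{339642733} = \frac{13138236}{339642733}$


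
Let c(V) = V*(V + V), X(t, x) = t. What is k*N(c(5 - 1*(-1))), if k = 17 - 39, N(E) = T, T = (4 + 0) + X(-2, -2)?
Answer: -44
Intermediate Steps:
c(V) = 2*V² (c(V) = V*(2*V) = 2*V²)
T = 2 (T = (4 + 0) - 2 = 4 - 2 = 2)
N(E) = 2
k = -22
k*N(c(5 - 1*(-1))) = -22*2 = -44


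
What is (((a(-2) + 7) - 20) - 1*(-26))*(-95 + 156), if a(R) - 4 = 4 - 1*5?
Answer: 976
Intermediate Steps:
a(R) = 3 (a(R) = 4 + (4 - 1*5) = 4 + (4 - 5) = 4 - 1 = 3)
(((a(-2) + 7) - 20) - 1*(-26))*(-95 + 156) = (((3 + 7) - 20) - 1*(-26))*(-95 + 156) = ((10 - 20) + 26)*61 = (-10 + 26)*61 = 16*61 = 976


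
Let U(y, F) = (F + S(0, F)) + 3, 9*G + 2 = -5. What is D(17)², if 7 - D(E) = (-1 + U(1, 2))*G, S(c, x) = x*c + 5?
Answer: 196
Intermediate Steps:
S(c, x) = 5 + c*x (S(c, x) = c*x + 5 = 5 + c*x)
G = -7/9 (G = -2/9 + (⅑)*(-5) = -2/9 - 5/9 = -7/9 ≈ -0.77778)
U(y, F) = 8 + F (U(y, F) = (F + (5 + 0*F)) + 3 = (F + (5 + 0)) + 3 = (F + 5) + 3 = (5 + F) + 3 = 8 + F)
D(E) = 14 (D(E) = 7 - (-1 + (8 + 2))*(-7)/9 = 7 - (-1 + 10)*(-7)/9 = 7 - 9*(-7)/9 = 7 - 1*(-7) = 7 + 7 = 14)
D(17)² = 14² = 196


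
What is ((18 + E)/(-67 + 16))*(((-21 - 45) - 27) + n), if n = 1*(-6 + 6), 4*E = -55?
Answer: 31/4 ≈ 7.7500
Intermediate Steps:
E = -55/4 (E = (1/4)*(-55) = -55/4 ≈ -13.750)
n = 0 (n = 1*0 = 0)
((18 + E)/(-67 + 16))*(((-21 - 45) - 27) + n) = ((18 - 55/4)/(-67 + 16))*(((-21 - 45) - 27) + 0) = ((17/4)/(-51))*((-66 - 27) + 0) = ((17/4)*(-1/51))*(-93 + 0) = -1/12*(-93) = 31/4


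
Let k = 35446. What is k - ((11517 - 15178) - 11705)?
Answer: 50812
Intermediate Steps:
k - ((11517 - 15178) - 11705) = 35446 - ((11517 - 15178) - 11705) = 35446 - (-3661 - 11705) = 35446 - 1*(-15366) = 35446 + 15366 = 50812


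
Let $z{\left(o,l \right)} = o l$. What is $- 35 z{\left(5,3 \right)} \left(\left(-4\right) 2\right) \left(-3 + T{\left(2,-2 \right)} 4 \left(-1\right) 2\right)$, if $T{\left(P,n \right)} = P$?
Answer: $-79800$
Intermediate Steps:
$z{\left(o,l \right)} = l o$
$- 35 z{\left(5,3 \right)} \left(\left(-4\right) 2\right) \left(-3 + T{\left(2,-2 \right)} 4 \left(-1\right) 2\right) = - 35 \cdot 3 \cdot 5 \left(\left(-4\right) 2\right) \left(-3 + 2 \cdot 4 \left(-1\right) 2\right) = - 35 \cdot 15 \left(-8\right) \left(-3 + 8 \left(-1\right) 2\right) = - 35 \left(- 120 \left(-3 - 16\right)\right) = - 35 \left(\left(-120\right) \left(-19\right)\right) = \left(-35\right) 2280 = -79800$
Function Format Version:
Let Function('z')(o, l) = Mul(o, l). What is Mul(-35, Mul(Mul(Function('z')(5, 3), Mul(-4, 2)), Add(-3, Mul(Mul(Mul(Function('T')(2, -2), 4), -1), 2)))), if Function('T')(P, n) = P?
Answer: -79800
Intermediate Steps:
Function('z')(o, l) = Mul(l, o)
Mul(-35, Mul(Mul(Function('z')(5, 3), Mul(-4, 2)), Add(-3, Mul(Mul(Mul(Function('T')(2, -2), 4), -1), 2)))) = Mul(-35, Mul(Mul(Mul(3, 5), Mul(-4, 2)), Add(-3, Mul(Mul(Mul(2, 4), -1), 2)))) = Mul(-35, Mul(Mul(15, -8), Add(-3, Mul(Mul(8, -1), 2)))) = Mul(-35, Mul(-120, Add(-3, Mul(-8, 2)))) = Mul(-35, Mul(-120, Add(-3, -16))) = Mul(-35, Mul(-120, -19)) = Mul(-35, 2280) = -79800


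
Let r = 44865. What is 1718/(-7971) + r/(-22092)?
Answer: -131857657/58698444 ≈ -2.2464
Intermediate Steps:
1718/(-7971) + r/(-22092) = 1718/(-7971) + 44865/(-22092) = 1718*(-1/7971) + 44865*(-1/22092) = -1718/7971 - 14955/7364 = -131857657/58698444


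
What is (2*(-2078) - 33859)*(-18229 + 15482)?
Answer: 104427205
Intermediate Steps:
(2*(-2078) - 33859)*(-18229 + 15482) = (-4156 - 33859)*(-2747) = -38015*(-2747) = 104427205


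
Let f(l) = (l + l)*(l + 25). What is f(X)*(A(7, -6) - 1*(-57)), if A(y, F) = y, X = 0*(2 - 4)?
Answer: 0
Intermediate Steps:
X = 0 (X = 0*(-2) = 0)
f(l) = 2*l*(25 + l) (f(l) = (2*l)*(25 + l) = 2*l*(25 + l))
f(X)*(A(7, -6) - 1*(-57)) = (2*0*(25 + 0))*(7 - 1*(-57)) = (2*0*25)*(7 + 57) = 0*64 = 0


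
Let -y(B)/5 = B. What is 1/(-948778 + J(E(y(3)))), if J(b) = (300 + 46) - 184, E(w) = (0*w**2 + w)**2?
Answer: -1/948616 ≈ -1.0542e-6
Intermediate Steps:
y(B) = -5*B
E(w) = w**2 (E(w) = (0 + w)**2 = w**2)
J(b) = 162 (J(b) = 346 - 184 = 162)
1/(-948778 + J(E(y(3)))) = 1/(-948778 + 162) = 1/(-948616) = -1/948616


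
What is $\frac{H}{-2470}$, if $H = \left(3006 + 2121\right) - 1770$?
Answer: $- \frac{3357}{2470} \approx -1.3591$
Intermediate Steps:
$H = 3357$ ($H = 5127 - 1770 = 3357$)
$\frac{H}{-2470} = \frac{3357}{-2470} = 3357 \left(- \frac{1}{2470}\right) = - \frac{3357}{2470}$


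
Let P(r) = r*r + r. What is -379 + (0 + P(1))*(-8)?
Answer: -395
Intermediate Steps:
P(r) = r + r**2 (P(r) = r**2 + r = r + r**2)
-379 + (0 + P(1))*(-8) = -379 + (0 + 1*(1 + 1))*(-8) = -379 + (0 + 1*2)*(-8) = -379 + (0 + 2)*(-8) = -379 + 2*(-8) = -379 - 16 = -395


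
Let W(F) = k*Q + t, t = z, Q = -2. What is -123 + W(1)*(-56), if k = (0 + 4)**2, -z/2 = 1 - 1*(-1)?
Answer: 1893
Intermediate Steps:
z = -4 (z = -2*(1 - 1*(-1)) = -2*(1 + 1) = -2*2 = -4)
k = 16 (k = 4**2 = 16)
t = -4
W(F) = -36 (W(F) = 16*(-2) - 4 = -32 - 4 = -36)
-123 + W(1)*(-56) = -123 - 36*(-56) = -123 + 2016 = 1893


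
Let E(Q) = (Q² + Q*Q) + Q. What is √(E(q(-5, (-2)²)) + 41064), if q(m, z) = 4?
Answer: 10*√411 ≈ 202.73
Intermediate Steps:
E(Q) = Q + 2*Q² (E(Q) = (Q² + Q²) + Q = 2*Q² + Q = Q + 2*Q²)
√(E(q(-5, (-2)²)) + 41064) = √(4*(1 + 2*4) + 41064) = √(4*(1 + 8) + 41064) = √(4*9 + 41064) = √(36 + 41064) = √41100 = 10*√411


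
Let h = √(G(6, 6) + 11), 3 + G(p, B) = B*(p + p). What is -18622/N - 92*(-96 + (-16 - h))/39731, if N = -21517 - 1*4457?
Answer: 503753389/515986497 + 368*√5/39731 ≈ 0.99700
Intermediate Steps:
N = -25974 (N = -21517 - 4457 = -25974)
G(p, B) = -3 + 2*B*p (G(p, B) = -3 + B*(p + p) = -3 + B*(2*p) = -3 + 2*B*p)
h = 4*√5 (h = √((-3 + 2*6*6) + 11) = √((-3 + 72) + 11) = √(69 + 11) = √80 = 4*√5 ≈ 8.9443)
-18622/N - 92*(-96 + (-16 - h))/39731 = -18622/(-25974) - 92*(-96 + (-16 - 4*√5))/39731 = -18622*(-1/25974) - 92*(-96 + (-16 - 4*√5))*(1/39731) = 9311/12987 - 92*(-112 - 4*√5)*(1/39731) = 9311/12987 + (10304 + 368*√5)*(1/39731) = 9311/12987 + (10304/39731 + 368*√5/39731) = 503753389/515986497 + 368*√5/39731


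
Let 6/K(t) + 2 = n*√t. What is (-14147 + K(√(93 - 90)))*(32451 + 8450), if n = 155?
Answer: -1001950631289801725/1731601859 + 152151720*3^(¼)/1731601859 + 11791758300*√3/1731601859 + 913861268250*3^(¾)/1731601859 ≈ -5.7863e+8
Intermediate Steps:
K(t) = 6/(-2 + 155*√t)
(-14147 + K(√(93 - 90)))*(32451 + 8450) = (-14147 + 6/(-2 + 155*√(√(93 - 90))))*(32451 + 8450) = (-14147 + 6/(-2 + 155*√(√3)))*40901 = (-14147 + 6/(-2 + 155*3^(¼)))*40901 = -578626447 + 245406/(-2 + 155*3^(¼))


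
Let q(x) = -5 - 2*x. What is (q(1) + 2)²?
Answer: 25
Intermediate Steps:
(q(1) + 2)² = ((-5 - 2*1) + 2)² = ((-5 - 2) + 2)² = (-7 + 2)² = (-5)² = 25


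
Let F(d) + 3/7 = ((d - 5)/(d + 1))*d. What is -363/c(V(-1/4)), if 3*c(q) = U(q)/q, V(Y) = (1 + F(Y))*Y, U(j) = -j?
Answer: 1089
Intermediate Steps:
F(d) = -3/7 + d*(-5 + d)/(1 + d) (F(d) = -3/7 + ((d - 5)/(d + 1))*d = -3/7 + ((-5 + d)/(1 + d))*d = -3/7 + d*(-5 + d)/(1 + d))
V(Y) = Y*(1 + (-3 - 38*Y + 7*Y**2)/(7*(1 + Y))) (V(Y) = (1 + (-3 - 38*Y + 7*Y**2)/(7*(1 + Y)))*Y = Y*(1 + (-3 - 38*Y + 7*Y**2)/(7*(1 + Y))))
c(q) = -1/3 (c(q) = ((-q)/q)/3 = (1/3)*(-1) = -1/3)
-363/c(V(-1/4)) = -363/(-1/3) = -363*(-3) = 1089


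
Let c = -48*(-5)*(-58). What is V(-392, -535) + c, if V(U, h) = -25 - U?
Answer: -13553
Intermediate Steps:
c = -13920 (c = 240*(-58) = -13920)
V(-392, -535) + c = (-25 - 1*(-392)) - 13920 = (-25 + 392) - 13920 = 367 - 13920 = -13553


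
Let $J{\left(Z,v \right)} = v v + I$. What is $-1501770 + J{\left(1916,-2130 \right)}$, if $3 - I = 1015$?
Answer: $3034118$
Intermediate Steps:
$I = -1012$ ($I = 3 - 1015 = -1012$)
$J{\left(Z,v \right)} = -1012 + v^{2}$ ($J{\left(Z,v \right)} = v v - 1012 = v^{2} - 1012 = -1012 + v^{2}$)
$-1501770 + J{\left(1916,-2130 \right)} = -1501770 - \left(1012 - \left(-2130\right)^{2}\right) = -1501770 + \left(-1012 + 4536900\right) = -1501770 + 4535888 = 3034118$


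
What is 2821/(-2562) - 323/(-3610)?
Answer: -17587/17385 ≈ -1.0116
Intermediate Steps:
2821/(-2562) - 323/(-3610) = 2821*(-1/2562) - 323*(-1/3610) = -403/366 + 17/190 = -17587/17385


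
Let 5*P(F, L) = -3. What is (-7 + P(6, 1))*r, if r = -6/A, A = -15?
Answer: -76/25 ≈ -3.0400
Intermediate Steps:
P(F, L) = -⅗ (P(F, L) = (⅕)*(-3) = -⅗)
r = ⅖ (r = -6/(-15) = -6*(-1/15) = ⅖ ≈ 0.40000)
(-7 + P(6, 1))*r = (-7 - ⅗)*(⅖) = -38/5*⅖ = -76/25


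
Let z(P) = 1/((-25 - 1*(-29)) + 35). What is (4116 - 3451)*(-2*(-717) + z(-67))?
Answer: 37191455/39 ≈ 9.5363e+5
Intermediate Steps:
z(P) = 1/39 (z(P) = 1/((-25 + 29) + 35) = 1/(4 + 35) = 1/39)
(4116 - 3451)*(-2*(-717) + z(-67)) = (4116 - 3451)*(-2*(-717) + 1/39) = 665*(1434 + 1/39) = 665*(55927/39) = 37191455/39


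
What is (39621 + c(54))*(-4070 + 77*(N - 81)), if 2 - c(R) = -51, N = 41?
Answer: -283669100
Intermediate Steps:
c(R) = 53 (c(R) = 2 - 1*(-51) = 2 + 51 = 53)
(39621 + c(54))*(-4070 + 77*(N - 81)) = (39621 + 53)*(-4070 + 77*(41 - 81)) = 39674*(-4070 + 77*(-40)) = 39674*(-4070 - 3080) = 39674*(-7150) = -283669100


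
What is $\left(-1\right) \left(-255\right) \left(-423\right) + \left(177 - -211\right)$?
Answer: $-107477$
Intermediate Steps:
$\left(-1\right) \left(-255\right) \left(-423\right) + \left(177 - -211\right) = 255 \left(-423\right) + \left(177 + 211\right) = -107865 + 388 = -107477$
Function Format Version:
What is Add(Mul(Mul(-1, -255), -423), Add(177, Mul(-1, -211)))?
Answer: -107477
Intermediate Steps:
Add(Mul(Mul(-1, -255), -423), Add(177, Mul(-1, -211))) = Add(Mul(255, -423), Add(177, 211)) = Add(-107865, 388) = -107477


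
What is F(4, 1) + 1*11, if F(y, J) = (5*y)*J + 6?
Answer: 37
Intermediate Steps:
F(y, J) = 6 + 5*J*y (F(y, J) = 5*J*y + 6 = 6 + 5*J*y)
F(4, 1) + 1*11 = (6 + 5*1*4) + 1*11 = (6 + 20) + 11 = 26 + 11 = 37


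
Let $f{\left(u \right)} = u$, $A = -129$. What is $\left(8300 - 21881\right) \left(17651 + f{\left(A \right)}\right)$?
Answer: $-237966282$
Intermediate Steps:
$\left(8300 - 21881\right) \left(17651 + f{\left(A \right)}\right) = \left(8300 - 21881\right) \left(17651 - 129\right) = \left(-13581\right) 17522 = -237966282$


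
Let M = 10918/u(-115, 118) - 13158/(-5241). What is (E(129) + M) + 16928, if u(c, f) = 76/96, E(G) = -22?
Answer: 1019014096/33193 ≈ 30700.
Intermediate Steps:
u(c, f) = 19/24 (u(c, f) = 76*(1/96) = 19/24)
M = 457853238/33193 (M = 10918/(19/24) - 13158/(-5241) = 10918*(24/19) - 13158*(-1/5241) = 262032/19 + 4386/1747 = 457853238/33193 ≈ 13794.)
(E(129) + M) + 16928 = (-22 + 457853238/33193) + 16928 = 457122992/33193 + 16928 = 1019014096/33193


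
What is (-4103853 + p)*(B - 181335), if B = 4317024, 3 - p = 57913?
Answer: -17211757459707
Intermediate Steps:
p = -57910 (p = 3 - 1*57913 = 3 - 57913 = -57910)
(-4103853 + p)*(B - 181335) = (-4103853 - 57910)*(4317024 - 181335) = -4161763*4135689 = -17211757459707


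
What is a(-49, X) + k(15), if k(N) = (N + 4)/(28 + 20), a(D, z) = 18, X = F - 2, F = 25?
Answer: 883/48 ≈ 18.396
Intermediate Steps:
X = 23 (X = 25 - 2 = 23)
k(N) = 1/12 + N/48 (k(N) = (4 + N)/48 = (4 + N)*(1/48) = 1/12 + N/48)
a(-49, X) + k(15) = 18 + (1/12 + (1/48)*15) = 18 + (1/12 + 5/16) = 18 + 19/48 = 883/48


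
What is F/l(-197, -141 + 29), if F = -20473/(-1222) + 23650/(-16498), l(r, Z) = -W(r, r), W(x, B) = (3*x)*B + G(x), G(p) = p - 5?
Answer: -154431627/1171580310550 ≈ -0.00013181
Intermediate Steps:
G(p) = -5 + p
W(x, B) = -5 + x + 3*B*x (W(x, B) = (3*x)*B + (-5 + x) = 3*B*x + (-5 + x) = -5 + x + 3*B*x)
l(r, Z) = 5 - r - 3*r² (l(r, Z) = -(-5 + r + 3*r*r) = -(-5 + r + 3*r²) = 5 - r - 3*r²)
F = 154431627/10080278 (F = -20473*(-1/1222) + 23650*(-1/16498) = 20473/1222 - 11825/8249 = 154431627/10080278 ≈ 15.320)
F/l(-197, -141 + 29) = 154431627/(10080278*(5 - 1*(-197) - 3*(-197)²)) = 154431627/(10080278*(5 + 197 - 3*38809)) = 154431627/(10080278*(5 + 197 - 116427)) = (154431627/10080278)/(-116225) = (154431627/10080278)*(-1/116225) = -154431627/1171580310550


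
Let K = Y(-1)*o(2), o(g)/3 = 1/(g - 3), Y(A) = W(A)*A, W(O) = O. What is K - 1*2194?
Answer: -2197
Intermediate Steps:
Y(A) = A² (Y(A) = A*A = A²)
o(g) = 3/(-3 + g) (o(g) = 3/(g - 3) = 3/(-3 + g))
K = -3 (K = (-1)²*(3/(-3 + 2)) = 1*(3/(-1)) = 1*(3*(-1)) = 1*(-3) = -3)
K - 1*2194 = -3 - 1*2194 = -3 - 2194 = -2197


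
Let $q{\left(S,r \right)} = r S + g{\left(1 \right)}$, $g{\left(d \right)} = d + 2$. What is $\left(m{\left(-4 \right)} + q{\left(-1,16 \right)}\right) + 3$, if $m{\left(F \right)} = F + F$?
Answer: $-18$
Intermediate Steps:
$g{\left(d \right)} = 2 + d$
$q{\left(S,r \right)} = 3 + S r$ ($q{\left(S,r \right)} = r S + \left(2 + 1\right) = S r + 3 = 3 + S r$)
$m{\left(F \right)} = 2 F$
$\left(m{\left(-4 \right)} + q{\left(-1,16 \right)}\right) + 3 = \left(2 \left(-4\right) + \left(3 - 16\right)\right) + 3 = \left(-8 + \left(3 - 16\right)\right) + 3 = \left(-8 - 13\right) + 3 = -21 + 3 = -18$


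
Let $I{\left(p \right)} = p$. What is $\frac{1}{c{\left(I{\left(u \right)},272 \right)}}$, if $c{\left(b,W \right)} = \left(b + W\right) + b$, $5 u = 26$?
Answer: $\frac{5}{1412} \approx 0.0035411$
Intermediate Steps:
$u = \frac{26}{5}$ ($u = \frac{1}{5} \cdot 26 = \frac{26}{5} \approx 5.2$)
$c{\left(b,W \right)} = W + 2 b$ ($c{\left(b,W \right)} = \left(W + b\right) + b = W + 2 b$)
$\frac{1}{c{\left(I{\left(u \right)},272 \right)}} = \frac{1}{272 + 2 \cdot \frac{26}{5}} = \frac{1}{272 + \frac{52}{5}} = \frac{1}{\frac{1412}{5}} = \frac{5}{1412}$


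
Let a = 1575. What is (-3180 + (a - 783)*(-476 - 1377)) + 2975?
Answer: -1467781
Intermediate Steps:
(-3180 + (a - 783)*(-476 - 1377)) + 2975 = (-3180 + (1575 - 783)*(-476 - 1377)) + 2975 = (-3180 + 792*(-1853)) + 2975 = (-3180 - 1467576) + 2975 = -1470756 + 2975 = -1467781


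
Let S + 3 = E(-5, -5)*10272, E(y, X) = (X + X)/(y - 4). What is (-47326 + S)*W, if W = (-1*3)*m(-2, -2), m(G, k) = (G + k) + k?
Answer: -646482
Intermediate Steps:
m(G, k) = G + 2*k
E(y, X) = 2*X/(-4 + y) (E(y, X) = (2*X)/(-4 + y) = 2*X/(-4 + y))
W = 18 (W = (-1*3)*(-2 + 2*(-2)) = -3*(-2 - 4) = -3*(-6) = 18)
S = 34231/3 (S = -3 + (2*(-5)/(-4 - 5))*10272 = -3 + (2*(-5)/(-9))*10272 = -3 + (2*(-5)*(-⅑))*10272 = -3 + (10/9)*10272 = -3 + 34240/3 = 34231/3 ≈ 11410.)
(-47326 + S)*W = (-47326 + 34231/3)*18 = -107747/3*18 = -646482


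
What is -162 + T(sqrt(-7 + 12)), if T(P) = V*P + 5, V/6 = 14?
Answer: -157 + 84*sqrt(5) ≈ 30.830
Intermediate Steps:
V = 84 (V = 6*14 = 84)
T(P) = 5 + 84*P (T(P) = 84*P + 5 = 5 + 84*P)
-162 + T(sqrt(-7 + 12)) = -162 + (5 + 84*sqrt(-7 + 12)) = -162 + (5 + 84*sqrt(5)) = -157 + 84*sqrt(5)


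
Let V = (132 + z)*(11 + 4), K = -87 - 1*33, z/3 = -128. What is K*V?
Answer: 453600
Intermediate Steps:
z = -384 (z = 3*(-128) = -384)
K = -120 (K = -87 - 33 = -120)
V = -3780 (V = (132 - 384)*(11 + 4) = -252*15 = -3780)
K*V = -120*(-3780) = 453600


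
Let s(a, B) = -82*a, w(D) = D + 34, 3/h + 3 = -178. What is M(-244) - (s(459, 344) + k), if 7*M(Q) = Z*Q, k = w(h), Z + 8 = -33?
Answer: 49455013/1267 ≈ 39033.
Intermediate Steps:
Z = -41 (Z = -8 - 33 = -41)
h = -3/181 (h = 3/(-3 - 178) = 3/(-181) = 3*(-1/181) = -3/181 ≈ -0.016575)
w(D) = 34 + D
k = 6151/181 (k = 34 - 3/181 = 6151/181 ≈ 33.983)
M(Q) = -41*Q/7 (M(Q) = (-41*Q)/7 = -41*Q/7)
M(-244) - (s(459, 344) + k) = -41/7*(-244) - (-82*459 + 6151/181) = 10004/7 - (-37638 + 6151/181) = 10004/7 - 1*(-6806327/181) = 10004/7 + 6806327/181 = 49455013/1267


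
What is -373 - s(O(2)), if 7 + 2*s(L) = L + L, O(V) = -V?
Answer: -735/2 ≈ -367.50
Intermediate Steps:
s(L) = -7/2 + L (s(L) = -7/2 + (L + L)/2 = -7/2 + (2*L)/2 = -7/2 + L)
-373 - s(O(2)) = -373 - (-7/2 - 1*2) = -373 - (-7/2 - 2) = -373 - 1*(-11/2) = -373 + 11/2 = -735/2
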